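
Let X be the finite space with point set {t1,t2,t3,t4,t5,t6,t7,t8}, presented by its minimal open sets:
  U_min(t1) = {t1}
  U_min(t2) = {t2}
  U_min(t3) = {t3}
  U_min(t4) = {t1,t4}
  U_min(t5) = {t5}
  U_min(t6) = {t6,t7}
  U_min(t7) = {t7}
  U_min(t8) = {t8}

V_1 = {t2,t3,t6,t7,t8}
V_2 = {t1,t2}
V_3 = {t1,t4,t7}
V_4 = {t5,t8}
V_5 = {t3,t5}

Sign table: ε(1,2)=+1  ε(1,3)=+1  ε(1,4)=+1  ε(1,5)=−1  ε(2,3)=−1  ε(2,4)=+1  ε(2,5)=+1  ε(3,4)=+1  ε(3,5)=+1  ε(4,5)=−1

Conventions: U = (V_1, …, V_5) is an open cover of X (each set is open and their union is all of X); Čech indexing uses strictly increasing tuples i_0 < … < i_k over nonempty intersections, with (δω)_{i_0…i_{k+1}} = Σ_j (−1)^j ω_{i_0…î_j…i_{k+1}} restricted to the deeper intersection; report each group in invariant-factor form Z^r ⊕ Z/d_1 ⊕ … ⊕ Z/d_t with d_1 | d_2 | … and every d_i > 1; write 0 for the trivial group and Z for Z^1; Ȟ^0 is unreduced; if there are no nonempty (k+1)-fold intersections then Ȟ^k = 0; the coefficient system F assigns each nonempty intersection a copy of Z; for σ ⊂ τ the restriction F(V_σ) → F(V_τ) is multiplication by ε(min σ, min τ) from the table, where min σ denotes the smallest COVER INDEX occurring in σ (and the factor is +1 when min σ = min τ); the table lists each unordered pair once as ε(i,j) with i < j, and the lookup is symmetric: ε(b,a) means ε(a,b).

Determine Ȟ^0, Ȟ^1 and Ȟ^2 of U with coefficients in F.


cover nerve:
  V12={t2} V13={t7} V14={t8} V15={t3} V23={t1} V45={t5}
C dims 5,6; δ0: rk 5, SNF 1^4·2
Ȟ^0: (5−5)−0=0 ⇒ 0
Ȟ^1: (6−0)−5=1 plus torsion [2] ⇒ Z ⊕ Z/2
Ȟ^2: (0−0)−0=0 ⇒ 0

Ȟ^0(U;F) ≅ 0; Ȟ^1(U;F) ≅ Z ⊕ Z/2; Ȟ^2(U;F) ≅ 0


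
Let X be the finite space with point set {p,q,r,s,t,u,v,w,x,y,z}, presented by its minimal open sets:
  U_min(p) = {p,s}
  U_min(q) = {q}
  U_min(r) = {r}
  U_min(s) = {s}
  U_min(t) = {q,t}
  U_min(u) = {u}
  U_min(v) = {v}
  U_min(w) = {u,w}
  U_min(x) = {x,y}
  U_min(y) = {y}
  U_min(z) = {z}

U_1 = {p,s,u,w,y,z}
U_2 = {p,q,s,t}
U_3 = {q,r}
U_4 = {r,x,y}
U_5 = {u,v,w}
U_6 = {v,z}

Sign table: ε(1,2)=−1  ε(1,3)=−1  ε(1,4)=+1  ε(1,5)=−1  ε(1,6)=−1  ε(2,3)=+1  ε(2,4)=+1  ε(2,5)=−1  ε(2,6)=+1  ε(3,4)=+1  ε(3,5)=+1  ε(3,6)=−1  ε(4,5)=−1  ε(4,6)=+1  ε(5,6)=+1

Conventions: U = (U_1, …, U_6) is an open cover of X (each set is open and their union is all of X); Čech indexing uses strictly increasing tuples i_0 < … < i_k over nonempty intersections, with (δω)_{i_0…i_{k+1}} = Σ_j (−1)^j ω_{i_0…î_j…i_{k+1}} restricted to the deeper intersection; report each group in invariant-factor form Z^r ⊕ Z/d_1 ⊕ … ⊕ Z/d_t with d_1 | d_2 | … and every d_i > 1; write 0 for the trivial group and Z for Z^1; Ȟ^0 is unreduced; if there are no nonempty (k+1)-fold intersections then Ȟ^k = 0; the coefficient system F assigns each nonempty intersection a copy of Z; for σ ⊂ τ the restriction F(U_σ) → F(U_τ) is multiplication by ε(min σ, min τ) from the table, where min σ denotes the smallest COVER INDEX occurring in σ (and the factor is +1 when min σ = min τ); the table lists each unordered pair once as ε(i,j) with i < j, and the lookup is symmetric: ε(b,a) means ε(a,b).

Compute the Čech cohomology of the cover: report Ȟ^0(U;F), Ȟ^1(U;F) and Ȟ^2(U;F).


Ȟ^0 ≅ 0, Ȟ^1 ≅ Z ⊕ Z/2 and Ȟ^2 ≅ 0

nerve simplices:
  U12={p,s} U14={y} U15={u,w} U16={z} U23={q} U34={r} U56={v}
C dims 6,7; δ0: rk 6, SNF 1^5·2
degree 0: 6−6−0 = 0 → Ȟ^0 ≅ 0
degree 1: 7−0−6 = 1 plus torsion [2] → Ȟ^1 ≅ Z ⊕ Z/2
degree 2: 0−0−0 = 0 → Ȟ^2 ≅ 0


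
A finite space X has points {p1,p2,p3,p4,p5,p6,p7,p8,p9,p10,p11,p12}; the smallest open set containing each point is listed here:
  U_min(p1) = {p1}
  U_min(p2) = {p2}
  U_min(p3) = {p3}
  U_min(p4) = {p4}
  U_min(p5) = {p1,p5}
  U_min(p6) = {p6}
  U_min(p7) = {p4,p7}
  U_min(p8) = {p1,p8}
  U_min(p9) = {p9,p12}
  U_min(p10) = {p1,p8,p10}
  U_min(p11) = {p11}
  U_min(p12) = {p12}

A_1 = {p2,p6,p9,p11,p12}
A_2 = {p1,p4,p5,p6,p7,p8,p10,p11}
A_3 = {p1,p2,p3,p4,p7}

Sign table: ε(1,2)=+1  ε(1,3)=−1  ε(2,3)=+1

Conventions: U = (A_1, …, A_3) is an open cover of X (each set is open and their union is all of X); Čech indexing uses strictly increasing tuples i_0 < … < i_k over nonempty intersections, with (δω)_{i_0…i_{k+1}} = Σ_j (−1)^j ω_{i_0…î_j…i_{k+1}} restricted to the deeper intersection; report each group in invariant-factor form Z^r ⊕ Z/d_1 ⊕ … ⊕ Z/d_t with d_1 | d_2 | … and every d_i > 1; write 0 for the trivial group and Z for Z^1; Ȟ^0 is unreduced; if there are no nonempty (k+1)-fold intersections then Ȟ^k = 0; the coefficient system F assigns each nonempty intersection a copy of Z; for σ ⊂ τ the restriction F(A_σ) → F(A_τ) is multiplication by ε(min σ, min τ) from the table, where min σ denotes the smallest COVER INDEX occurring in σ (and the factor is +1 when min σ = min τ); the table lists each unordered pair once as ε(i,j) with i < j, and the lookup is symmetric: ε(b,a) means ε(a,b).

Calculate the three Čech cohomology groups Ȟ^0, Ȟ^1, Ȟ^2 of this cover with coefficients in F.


nonempty intersections:
  A12={p6,p11} A13={p2} A23={p1,p4,p7}
C dims 3,3; δ0: rk 3, SNF 1^2·2
Ȟ^0: (3−3)−0=0 ⇒ 0
Ȟ^1: (3−0)−3=0 plus torsion [2] ⇒ Z/2
Ȟ^2: (0−0)−0=0 ⇒ 0

Ȟ^0(U;F) ≅ 0,  Ȟ^1(U;F) ≅ Z/2,  Ȟ^2(U;F) ≅ 0


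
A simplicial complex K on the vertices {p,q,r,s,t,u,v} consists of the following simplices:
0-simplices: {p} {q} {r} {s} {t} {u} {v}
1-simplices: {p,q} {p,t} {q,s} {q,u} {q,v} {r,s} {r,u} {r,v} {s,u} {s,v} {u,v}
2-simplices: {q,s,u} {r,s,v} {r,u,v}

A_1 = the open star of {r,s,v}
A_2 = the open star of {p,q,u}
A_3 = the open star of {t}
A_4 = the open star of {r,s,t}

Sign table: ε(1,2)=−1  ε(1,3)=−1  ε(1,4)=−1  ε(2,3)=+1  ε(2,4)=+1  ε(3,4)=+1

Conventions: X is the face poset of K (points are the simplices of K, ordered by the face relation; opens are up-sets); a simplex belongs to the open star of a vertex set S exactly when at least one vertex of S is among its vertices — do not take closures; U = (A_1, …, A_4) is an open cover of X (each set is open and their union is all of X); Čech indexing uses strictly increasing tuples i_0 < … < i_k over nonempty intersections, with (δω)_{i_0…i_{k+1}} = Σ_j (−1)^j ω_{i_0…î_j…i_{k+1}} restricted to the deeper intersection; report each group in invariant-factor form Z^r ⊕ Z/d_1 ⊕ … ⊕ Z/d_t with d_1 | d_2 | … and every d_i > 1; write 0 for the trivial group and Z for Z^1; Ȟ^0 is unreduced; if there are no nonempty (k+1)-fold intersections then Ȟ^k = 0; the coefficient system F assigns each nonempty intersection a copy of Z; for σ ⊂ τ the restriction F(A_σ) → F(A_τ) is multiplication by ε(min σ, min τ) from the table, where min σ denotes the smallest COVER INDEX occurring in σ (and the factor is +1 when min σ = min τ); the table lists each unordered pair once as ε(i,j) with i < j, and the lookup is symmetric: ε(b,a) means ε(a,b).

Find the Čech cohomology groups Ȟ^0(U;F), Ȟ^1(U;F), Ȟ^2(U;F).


Ȟ^0 ≅ Z, Ȟ^1 ≅ 0 and Ȟ^2 ≅ 0

intersection data:
  A1={{r},{s},{v},{q,s},{q,v},{r,s},{r,u},{r,v},{s,u},{s,v},{u,v},{q,s,u},{r,s,v},{r,u,v}} A2={{p},{q},{u},{p,q},{p,t},{q,s},{q,u},{q,v},{r,u},{s,u},{u,v},{q,s,u},{r,u,v}} A3={{t},{p,t}} A4={{r},{s},{t},{p,t},{q,s},{r,s},{r,u},{r,v},{s,u},{s,v},{q,s,u},{r,s,v},{r,u,v}}
  A12={{q,s},{q,v},{r,u},{s,u},{u,v},{q,s,u},{r,u,v}} A14={{r},{s},{q,s},{r,s},{r,u},{r,v},{s,u},{s,v},{q,s,u},{r,s,v},{r,u,v}} A23={{p,t}} A24={{p,t},{q,s},{r,u},{s,u},{q,s,u},{r,u,v}} A34={{t},{p,t}}
  A124={{q,s},{r,u},{s,u},{q,s,u},{r,u,v}} A234={{p,t}}
C dims 4,5,2; δ0: rk 3, SNF 1^3; δ1: rk 2, SNF 1^2
Ȟ^0 = (4 − 3) − 0 = 1, so Ȟ^0 ≅ Z
Ȟ^1 = (5 − 2) − 3 = 0, so Ȟ^1 ≅ 0
Ȟ^2 = (2 − 0) − 2 = 0, so Ȟ^2 ≅ 0


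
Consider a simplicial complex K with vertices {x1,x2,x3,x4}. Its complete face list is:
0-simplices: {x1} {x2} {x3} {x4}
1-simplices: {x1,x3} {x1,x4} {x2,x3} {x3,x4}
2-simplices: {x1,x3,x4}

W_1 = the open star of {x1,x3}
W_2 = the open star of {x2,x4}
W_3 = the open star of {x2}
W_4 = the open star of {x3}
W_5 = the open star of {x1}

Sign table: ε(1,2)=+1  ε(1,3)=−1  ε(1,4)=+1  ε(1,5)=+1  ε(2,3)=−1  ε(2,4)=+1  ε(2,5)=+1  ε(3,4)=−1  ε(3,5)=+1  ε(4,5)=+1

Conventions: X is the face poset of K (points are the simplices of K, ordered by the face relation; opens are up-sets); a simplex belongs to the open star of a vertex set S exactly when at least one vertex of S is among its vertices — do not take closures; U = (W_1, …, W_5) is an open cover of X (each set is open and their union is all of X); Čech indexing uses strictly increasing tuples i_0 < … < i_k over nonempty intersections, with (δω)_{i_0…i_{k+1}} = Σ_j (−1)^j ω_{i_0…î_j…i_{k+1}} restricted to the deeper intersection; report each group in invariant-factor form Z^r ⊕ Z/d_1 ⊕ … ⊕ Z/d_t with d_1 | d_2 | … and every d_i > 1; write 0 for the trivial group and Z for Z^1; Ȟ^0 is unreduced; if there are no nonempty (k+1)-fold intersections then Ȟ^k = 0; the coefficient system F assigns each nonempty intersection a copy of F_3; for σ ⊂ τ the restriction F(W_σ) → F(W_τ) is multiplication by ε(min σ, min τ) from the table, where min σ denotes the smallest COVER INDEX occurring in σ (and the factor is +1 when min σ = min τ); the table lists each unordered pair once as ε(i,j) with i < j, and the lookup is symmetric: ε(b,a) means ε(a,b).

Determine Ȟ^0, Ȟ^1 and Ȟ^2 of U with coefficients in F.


nonempty intersections:
  W1={{x1},{x3},{x1,x3},{x1,x4},{x2,x3},{x3,x4},{x1,x3,x4}} W2={{x2},{x4},{x1,x4},{x2,x3},{x3,x4},{x1,x3,x4}} W3={{x2},{x2,x3}} W4={{x3},{x1,x3},{x2,x3},{x3,x4},{x1,x3,x4}} W5={{x1},{x1,x3},{x1,x4},{x1,x3,x4}}
  W12={{x1,x4},{x2,x3},{x3,x4},{x1,x3,x4}} W13={{x2,x3}} W14={{x3},{x1,x3},{x2,x3},{x3,x4},{x1,x3,x4}} W15={{x1},{x1,x3},{x1,x4},{x1,x3,x4}} W23={{x2},{x2,x3}} W24={{x2,x3},{x3,x4},{x1,x3,x4}} W25={{x1,x4},{x1,x3,x4}} W34={{x2,x3}} W45={{x1,x3},{x1,x3,x4}}
  W123={{x2,x3}} W124={{x2,x3},{x3,x4},{x1,x3,x4}} W125={{x1,x4},{x1,x3,x4}} W134={{x2,x3}} W145={{x1,x3},{x1,x3,x4}} W234={{x2,x3}} W245={{x1,x3,x4}}
  W1234={{x2,x3}} W1245={{x1,x3,x4}}
C dims 5,9,7,2; δ0: rk_F3 4; δ1: rk_F3 5; δ2: rk_F3 2
Ȟ^0: (5−4)−0=1 ⇒ Z/3
Ȟ^1: (9−5)−4=0 ⇒ 0
Ȟ^2: (7−2)−5=0 ⇒ 0

Ȟ^0 = Z/3; Ȟ^1 = 0; Ȟ^2 = 0


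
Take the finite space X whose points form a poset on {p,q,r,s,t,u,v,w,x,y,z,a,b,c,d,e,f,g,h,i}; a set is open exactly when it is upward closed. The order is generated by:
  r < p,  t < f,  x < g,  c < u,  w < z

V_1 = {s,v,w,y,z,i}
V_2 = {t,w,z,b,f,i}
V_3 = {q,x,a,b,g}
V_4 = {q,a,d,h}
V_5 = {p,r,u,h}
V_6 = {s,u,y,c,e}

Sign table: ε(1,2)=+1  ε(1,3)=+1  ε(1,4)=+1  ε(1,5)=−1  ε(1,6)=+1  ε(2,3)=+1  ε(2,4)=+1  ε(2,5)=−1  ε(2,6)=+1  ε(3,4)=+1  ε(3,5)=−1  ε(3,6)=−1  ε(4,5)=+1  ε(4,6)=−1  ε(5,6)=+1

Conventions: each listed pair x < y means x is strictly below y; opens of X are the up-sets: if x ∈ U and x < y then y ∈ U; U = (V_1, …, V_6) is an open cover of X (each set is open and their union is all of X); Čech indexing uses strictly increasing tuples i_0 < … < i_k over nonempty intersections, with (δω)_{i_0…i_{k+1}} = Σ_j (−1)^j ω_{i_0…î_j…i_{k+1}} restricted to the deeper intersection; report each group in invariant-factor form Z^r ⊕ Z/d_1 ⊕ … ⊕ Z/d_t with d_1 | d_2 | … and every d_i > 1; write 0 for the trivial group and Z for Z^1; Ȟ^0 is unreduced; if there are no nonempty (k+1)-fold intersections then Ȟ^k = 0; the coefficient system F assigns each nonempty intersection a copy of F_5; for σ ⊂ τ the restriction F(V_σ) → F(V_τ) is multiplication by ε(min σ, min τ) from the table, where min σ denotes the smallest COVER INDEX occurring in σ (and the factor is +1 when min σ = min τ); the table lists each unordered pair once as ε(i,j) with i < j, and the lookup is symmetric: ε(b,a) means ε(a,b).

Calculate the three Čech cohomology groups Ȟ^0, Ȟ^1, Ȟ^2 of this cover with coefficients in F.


nonempty intersections:
  V12={w,z,i} V16={s,y} V23={b} V34={q,a} V45={h} V56={u}
C dims 6,6; δ0: rk_F5 5
Ȟ^0: (6−5)−0=1 ⇒ Z/5
Ȟ^1: (6−0)−5=1 ⇒ Z/5
Ȟ^2: (0−0)−0=0 ⇒ 0

Ȟ^0(U;F) ≅ Z/5; Ȟ^1(U;F) ≅ Z/5; Ȟ^2(U;F) ≅ 0


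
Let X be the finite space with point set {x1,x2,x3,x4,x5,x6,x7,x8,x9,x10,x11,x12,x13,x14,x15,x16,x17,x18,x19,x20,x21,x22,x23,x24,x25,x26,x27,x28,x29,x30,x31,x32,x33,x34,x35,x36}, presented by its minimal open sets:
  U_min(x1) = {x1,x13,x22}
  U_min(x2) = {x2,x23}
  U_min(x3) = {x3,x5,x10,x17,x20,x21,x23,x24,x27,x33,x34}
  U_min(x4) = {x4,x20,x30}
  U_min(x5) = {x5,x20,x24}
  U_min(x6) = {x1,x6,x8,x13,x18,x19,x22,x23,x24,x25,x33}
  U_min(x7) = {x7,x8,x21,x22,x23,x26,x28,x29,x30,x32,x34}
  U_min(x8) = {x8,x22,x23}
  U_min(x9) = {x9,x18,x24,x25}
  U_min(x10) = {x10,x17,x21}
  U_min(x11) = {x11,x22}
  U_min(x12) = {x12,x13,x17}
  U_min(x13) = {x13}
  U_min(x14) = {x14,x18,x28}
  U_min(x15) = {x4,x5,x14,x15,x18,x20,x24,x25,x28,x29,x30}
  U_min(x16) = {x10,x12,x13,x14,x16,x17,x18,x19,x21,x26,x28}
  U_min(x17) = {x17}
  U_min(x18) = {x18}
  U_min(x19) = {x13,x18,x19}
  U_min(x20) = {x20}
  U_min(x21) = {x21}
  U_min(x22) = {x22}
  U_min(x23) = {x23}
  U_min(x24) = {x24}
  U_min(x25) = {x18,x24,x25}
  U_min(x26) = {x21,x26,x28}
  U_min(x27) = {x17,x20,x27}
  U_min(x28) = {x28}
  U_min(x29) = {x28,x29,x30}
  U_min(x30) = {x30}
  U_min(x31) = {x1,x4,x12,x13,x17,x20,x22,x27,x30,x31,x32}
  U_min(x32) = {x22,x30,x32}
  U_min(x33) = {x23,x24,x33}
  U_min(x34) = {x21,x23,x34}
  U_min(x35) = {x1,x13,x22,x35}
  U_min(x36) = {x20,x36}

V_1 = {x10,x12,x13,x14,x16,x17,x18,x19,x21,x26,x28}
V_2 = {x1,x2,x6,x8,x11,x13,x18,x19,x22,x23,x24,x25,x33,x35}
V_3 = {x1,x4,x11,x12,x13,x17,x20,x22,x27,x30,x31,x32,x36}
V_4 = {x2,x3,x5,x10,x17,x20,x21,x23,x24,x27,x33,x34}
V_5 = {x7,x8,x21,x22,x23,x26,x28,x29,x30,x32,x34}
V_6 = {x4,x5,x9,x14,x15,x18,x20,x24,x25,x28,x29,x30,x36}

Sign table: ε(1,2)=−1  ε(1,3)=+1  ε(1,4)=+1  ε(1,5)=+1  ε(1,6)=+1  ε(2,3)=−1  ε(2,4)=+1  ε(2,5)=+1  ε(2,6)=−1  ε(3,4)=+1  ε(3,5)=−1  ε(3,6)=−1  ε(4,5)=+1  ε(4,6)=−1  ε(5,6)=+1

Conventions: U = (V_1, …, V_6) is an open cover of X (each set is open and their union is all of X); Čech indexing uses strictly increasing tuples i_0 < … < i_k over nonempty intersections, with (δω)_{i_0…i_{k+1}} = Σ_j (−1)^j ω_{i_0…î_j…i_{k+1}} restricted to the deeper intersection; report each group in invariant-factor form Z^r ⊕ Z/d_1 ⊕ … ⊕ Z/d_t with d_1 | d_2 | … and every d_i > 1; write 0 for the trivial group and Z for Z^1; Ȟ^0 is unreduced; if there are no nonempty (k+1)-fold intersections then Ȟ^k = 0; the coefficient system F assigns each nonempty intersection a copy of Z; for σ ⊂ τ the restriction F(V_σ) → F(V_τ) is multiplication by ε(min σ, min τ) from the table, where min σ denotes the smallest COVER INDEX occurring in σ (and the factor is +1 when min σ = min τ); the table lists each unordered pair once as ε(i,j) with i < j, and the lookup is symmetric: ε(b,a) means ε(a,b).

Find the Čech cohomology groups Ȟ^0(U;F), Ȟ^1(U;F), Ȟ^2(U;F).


Ȟ^0 ≅ 0, Ȟ^1 ≅ Z/2 and Ȟ^2 ≅ Z

nerve of the cover:
  V12={x13,x18,x19} V13={x12,x13,x17} V14={x10,x17,x21} V15={x21,x26,x28} V16={x14,x18,x28} V23={x1,x11,x13,x22} V24={x2,x23,x24,x33} V25={x8,x22,x23} V26={x18,x24,x25} V34={x17,x20,x27} V35={x22,x30,x32} V36={x4,x20,x30,x36} V45={x21,x23,x34} V46={x5,x20,x24} V56={x28,x29,x30}
  V123={x13} V126={x18} V134={x17} V145={x21} V156={x28} V235={x22} V245={x23} V246={x24} V346={x20} V356={x30}
C dims 6,15,10; δ0: rk 6, SNF 1^5·2; δ1: rk 9, SNF 1^9
Ȟ^0 = (6 − 6) − 0 = 0, so Ȟ^0 ≅ 0
Ȟ^1 = (15 − 9) − 6 = 0 plus torsion [2], so Ȟ^1 ≅ Z/2
Ȟ^2 = (10 − 0) − 9 = 1, so Ȟ^2 ≅ Z


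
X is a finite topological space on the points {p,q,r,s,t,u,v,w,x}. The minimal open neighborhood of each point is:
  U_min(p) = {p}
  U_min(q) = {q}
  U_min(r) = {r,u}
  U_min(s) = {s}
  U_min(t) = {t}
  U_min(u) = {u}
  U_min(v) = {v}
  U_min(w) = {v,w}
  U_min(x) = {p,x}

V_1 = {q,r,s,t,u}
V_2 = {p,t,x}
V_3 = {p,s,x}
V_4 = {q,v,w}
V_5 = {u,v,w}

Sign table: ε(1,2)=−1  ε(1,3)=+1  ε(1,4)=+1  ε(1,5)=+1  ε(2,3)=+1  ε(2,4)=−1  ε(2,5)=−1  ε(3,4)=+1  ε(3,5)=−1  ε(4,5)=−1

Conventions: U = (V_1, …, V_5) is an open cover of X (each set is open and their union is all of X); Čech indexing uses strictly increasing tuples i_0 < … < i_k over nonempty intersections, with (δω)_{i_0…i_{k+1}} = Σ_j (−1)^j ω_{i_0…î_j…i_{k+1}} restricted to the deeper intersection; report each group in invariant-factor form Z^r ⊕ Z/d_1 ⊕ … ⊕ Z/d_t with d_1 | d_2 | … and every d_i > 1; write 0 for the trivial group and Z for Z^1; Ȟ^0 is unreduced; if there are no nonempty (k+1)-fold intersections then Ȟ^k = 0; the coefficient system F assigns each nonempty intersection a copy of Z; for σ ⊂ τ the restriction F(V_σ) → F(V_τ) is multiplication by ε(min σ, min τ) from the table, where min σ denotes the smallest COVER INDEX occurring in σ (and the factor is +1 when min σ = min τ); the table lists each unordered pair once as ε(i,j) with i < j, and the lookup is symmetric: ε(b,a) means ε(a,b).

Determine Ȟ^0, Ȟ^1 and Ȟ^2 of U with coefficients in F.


Ȟ^0 = 0; Ȟ^1 = Z ⊕ Z/2; Ȟ^2 = 0

nonempty overlaps:
  V12={t} V13={s} V14={q} V15={u} V23={p,x} V45={v,w}
C dims 5,6; δ0: rk 5, SNF 1^4·2
degree 0: 5−5−0 = 0 → Ȟ^0 ≅ 0
degree 1: 6−0−5 = 1 plus torsion [2] → Ȟ^1 ≅ Z ⊕ Z/2
degree 2: 0−0−0 = 0 → Ȟ^2 ≅ 0


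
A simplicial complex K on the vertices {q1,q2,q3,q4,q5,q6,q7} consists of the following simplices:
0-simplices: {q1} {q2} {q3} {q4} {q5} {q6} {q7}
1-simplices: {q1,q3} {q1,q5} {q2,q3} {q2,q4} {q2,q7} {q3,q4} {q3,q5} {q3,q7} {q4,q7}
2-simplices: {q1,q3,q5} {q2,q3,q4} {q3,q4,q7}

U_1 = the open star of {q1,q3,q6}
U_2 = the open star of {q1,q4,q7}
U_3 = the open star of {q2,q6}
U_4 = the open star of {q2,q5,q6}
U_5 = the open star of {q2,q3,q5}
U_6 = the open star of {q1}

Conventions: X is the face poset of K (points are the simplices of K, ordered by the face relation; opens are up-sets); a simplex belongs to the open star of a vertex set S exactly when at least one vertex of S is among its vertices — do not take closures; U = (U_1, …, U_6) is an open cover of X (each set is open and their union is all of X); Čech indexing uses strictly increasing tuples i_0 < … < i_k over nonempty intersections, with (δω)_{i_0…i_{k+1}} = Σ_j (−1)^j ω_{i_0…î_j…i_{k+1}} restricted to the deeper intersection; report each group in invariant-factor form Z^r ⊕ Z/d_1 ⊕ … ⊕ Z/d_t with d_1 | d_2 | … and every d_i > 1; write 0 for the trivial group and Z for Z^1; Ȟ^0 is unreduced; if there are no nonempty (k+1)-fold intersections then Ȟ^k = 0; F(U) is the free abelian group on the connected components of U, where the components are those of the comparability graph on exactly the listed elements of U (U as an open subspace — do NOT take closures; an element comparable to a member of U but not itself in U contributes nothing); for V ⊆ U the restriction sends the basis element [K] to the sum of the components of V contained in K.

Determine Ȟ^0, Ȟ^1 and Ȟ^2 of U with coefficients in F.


cover nerve:
  U1={{q1},{q3},{q6},{q1,q3},{q1,q5},{q2,q3},{q3,q4},{q3,q5},{q3,q7},{q1,q3,q5},{q2,q3,q4},{q3,q4,q7}} U2={{q1},{q4},{q7},{q1,q3},{q1,q5},{q2,q4},{q2,q7},{q3,q4},{q3,q7},{q4,q7},{q1,q3,q5},{q2,q3,q4},{q3,q4,q7}} U3={{q2},{q6},{q2,q3},{q2,q4},{q2,q7},{q2,q3,q4}} U4={{q2},{q5},{q6},{q1,q5},{q2,q3},{q2,q4},{q2,q7},{q3,q5},{q1,q3,q5},{q2,q3,q4}} U5={{q2},{q3},{q5},{q1,q3},{q1,q5},{q2,q3},{q2,q4},{q2,q7},{q3,q4},{q3,q5},{q3,q7},{q1,q3,q5},{q2,q3,q4},{q3,q4,q7}} U6={{q1},{q1,q3},{q1,q5},{q1,q3,q5}}
  U12={{q1},{q1,q3},{q1,q5},{q3,q4},{q3,q7},{q1,q3,q5},{q2,q3,q4},{q3,q4,q7}} U13={{q6},{q2,q3},{q2,q3,q4}} U14={{q6},{q1,q5},{q2,q3},{q3,q5},{q1,q3,q5},{q2,q3,q4}} U15={{q3},{q1,q3},{q1,q5},{q2,q3},{q3,q4},{q3,q5},{q3,q7},{q1,q3,q5},{q2,q3,q4},{q3,q4,q7}} U16={{q1},{q1,q3},{q1,q5},{q1,q3,q5}} U23={{q2,q4},{q2,q7},{q2,q3,q4}} U24={{q1,q5},{q2,q4},{q2,q7},{q1,q3,q5},{q2,q3,q4}} U25={{q1,q3},{q1,q5},{q2,q4},{q2,q7},{q3,q4},{q3,q7},{q1,q3,q5},{q2,q3,q4},{q3,q4,q7}} U26={{q1},{q1,q3},{q1,q5},{q1,q3,q5}} U34={{q2},{q6},{q2,q3},{q2,q4},{q2,q7},{q2,q3,q4}} U35={{q2},{q2,q3},{q2,q4},{q2,q7},{q2,q3,q4}} U45={{q2},{q5},{q1,q5},{q2,q3},{q2,q4},{q2,q7},{q3,q5},{q1,q3,q5},{q2,q3,q4}} U46={{q1,q5},{q1,q3,q5}} U56={{q1,q3},{q1,q5},{q1,q3,q5}}
  U123={{q2,q3,q4}} U124={{q1,q5},{q1,q3,q5},{q2,q3,q4}} U125={{q1,q3},{q1,q5},{q3,q4},{q3,q7},{q1,q3,q5},{q2,q3,q4},{q3,q4,q7}} U126={{q1},{q1,q3},{q1,q5},{q1,q3,q5}} U134={{q6},{q2,q3},{q2,q3,q4}} U135={{q2,q3},{q2,q3,q4}} U145={{q1,q5},{q2,q3},{q3,q5},{q1,q3,q5},{q2,q3,q4}} U146={{q1,q5},{q1,q3,q5}} U156={{q1,q3},{q1,q5},{q1,q3,q5}} U234={{q2,q4},{q2,q7},{q2,q3,q4}} U235={{q2,q4},{q2,q7},{q2,q3,q4}} U245={{q1,q5},{q2,q4},{q2,q7},{q1,q3,q5},{q2,q3,q4}} U246={{q1,q5},{q1,q3,q5}} U256={{q1,q3},{q1,q5},{q1,q3,q5}} U345={{q2},{q2,q3},{q2,q4},{q2,q7},{q2,q3,q4}} U456={{q1,q5},{q1,q3,q5}}
  U1234={{q2,q3,q4}} U1235={{q2,q3,q4}} U1245={{q1,q5},{q1,q3,q5},{q2,q3,q4}} U1246={{q1,q5},{q1,q3,q5}} U1256={{q1,q3},{q1,q5},{q1,q3,q5}} U1345={{q2,q3},{q2,q3,q4}} U1456={{q1,q5},{q1,q3,q5}} U2345={{q2,q4},{q2,q7},{q2,q3,q4}} U2456={{q1,q5},{q1,q3,q5}}
  U12345={{q2,q3,q4}} U12456={{q1,q5},{q1,q3,q5}}
components per intersection:
  U1: {{q1},{q3},{q1,q3},{q1,q5},{q2,q3},{q3,q4},{q3,q5},{q3,q7},{q1,q3,q5},{q2,q3,q4},{q3,q4,q7}} {{q6}}
  U2: {{q1},{q1,q3},{q1,q5},{q1,q3,q5}} {{q4},{q7},{q2,q4},{q2,q7},{q3,q4},{q3,q7},{q4,q7},{q2,q3,q4},{q3,q4,q7}}
  U3: {{q2},{q2,q3},{q2,q4},{q2,q7},{q2,q3,q4}} {{q6}}
  U4: {{q2},{q2,q3},{q2,q4},{q2,q7},{q2,q3,q4}} {{q5},{q1,q5},{q3,q5},{q1,q3,q5}} {{q6}}
  U5: {{q2},{q3},{q5},{q1,q3},{q1,q5},{q2,q3},{q2,q4},{q2,q7},{q3,q4},{q3,q5},{q3,q7},{q1,q3,q5},{q2,q3,q4},{q3,q4,q7}}
  U6: {{q1},{q1,q3},{q1,q5},{q1,q3,q5}}
  U12: {{q1},{q1,q3},{q1,q5},{q1,q3,q5}} {{q3,q4},{q3,q7},{q2,q3,q4},{q3,q4,q7}}
  U13: {{q6}} {{q2,q3},{q2,q3,q4}}
  U14: {{q6}} {{q1,q5},{q3,q5},{q1,q3,q5}} {{q2,q3},{q2,q3,q4}}
  U15: {{q3},{q1,q3},{q1,q5},{q2,q3},{q3,q4},{q3,q5},{q3,q7},{q1,q3,q5},{q2,q3,q4},{q3,q4,q7}}
  U16: {{q1},{q1,q3},{q1,q5},{q1,q3,q5}}
  U23: {{q2,q4},{q2,q3,q4}} {{q2,q7}}
  U24: {{q1,q5},{q1,q3,q5}} {{q2,q4},{q2,q3,q4}} {{q2,q7}}
  U25: {{q1,q3},{q1,q5},{q1,q3,q5}} {{q2,q4},{q3,q4},{q3,q7},{q2,q3,q4},{q3,q4,q7}} {{q2,q7}}
  U26: {{q1},{q1,q3},{q1,q5},{q1,q3,q5}}
  U34: {{q2},{q2,q3},{q2,q4},{q2,q7},{q2,q3,q4}} {{q6}}
  U35: {{q2},{q2,q3},{q2,q4},{q2,q7},{q2,q3,q4}}
  U45: {{q2},{q2,q3},{q2,q4},{q2,q7},{q2,q3,q4}} {{q5},{q1,q5},{q3,q5},{q1,q3,q5}}
  U46: {{q1,q5},{q1,q3,q5}}
  U56: {{q1,q3},{q1,q5},{q1,q3,q5}}
  U123: {{q2,q3,q4}}
  U124: {{q1,q5},{q1,q3,q5}} {{q2,q3,q4}}
  U125: {{q1,q3},{q1,q5},{q1,q3,q5}} {{q3,q4},{q3,q7},{q2,q3,q4},{q3,q4,q7}}
  U126: {{q1},{q1,q3},{q1,q5},{q1,q3,q5}}
  U134: {{q6}} {{q2,q3},{q2,q3,q4}}
  U135: {{q2,q3},{q2,q3,q4}}
  U145: {{q1,q5},{q3,q5},{q1,q3,q5}} {{q2,q3},{q2,q3,q4}}
  U146: {{q1,q5},{q1,q3,q5}}
  U156: {{q1,q3},{q1,q5},{q1,q3,q5}}
  U234: {{q2,q4},{q2,q3,q4}} {{q2,q7}}
  U235: {{q2,q4},{q2,q3,q4}} {{q2,q7}}
  U245: {{q1,q5},{q1,q3,q5}} {{q2,q4},{q2,q3,q4}} {{q2,q7}}
  U246: {{q1,q5},{q1,q3,q5}}
  U256: {{q1,q3},{q1,q5},{q1,q3,q5}}
  U345: {{q2},{q2,q3},{q2,q4},{q2,q7},{q2,q3,q4}}
  U456: {{q1,q5},{q1,q3,q5}}
  U1234: {{q2,q3,q4}}
  U1235: {{q2,q3,q4}}
  U1245: {{q1,q5},{q1,q3,q5}} {{q2,q3,q4}}
  U1246: {{q1,q5},{q1,q3,q5}}
  U1256: {{q1,q3},{q1,q5},{q1,q3,q5}}
  U1345: {{q2,q3},{q2,q3,q4}}
  U1456: {{q1,q5},{q1,q3,q5}}
  U2345: {{q2,q4},{q2,q3,q4}} {{q2,q7}}
  U2456: {{q1,q5},{q1,q3,q5}}
  U12345: {{q2,q3,q4}}
  U12456: {{q1,q5},{q1,q3,q5}}
C dims 11,25,24,11; δ0: rk 9, SNF 1^9; δ1: rk 15, SNF 1^15; δ2: rk 9, SNF 1^9
Ȟ^0: (11−9)−0=2 ⇒ Z^2
Ȟ^1: (25−15)−9=1 ⇒ Z
Ȟ^2: (24−9)−15=0 ⇒ 0

Ȟ^0 = Z^2, Ȟ^1 = Z, Ȟ^2 = 0


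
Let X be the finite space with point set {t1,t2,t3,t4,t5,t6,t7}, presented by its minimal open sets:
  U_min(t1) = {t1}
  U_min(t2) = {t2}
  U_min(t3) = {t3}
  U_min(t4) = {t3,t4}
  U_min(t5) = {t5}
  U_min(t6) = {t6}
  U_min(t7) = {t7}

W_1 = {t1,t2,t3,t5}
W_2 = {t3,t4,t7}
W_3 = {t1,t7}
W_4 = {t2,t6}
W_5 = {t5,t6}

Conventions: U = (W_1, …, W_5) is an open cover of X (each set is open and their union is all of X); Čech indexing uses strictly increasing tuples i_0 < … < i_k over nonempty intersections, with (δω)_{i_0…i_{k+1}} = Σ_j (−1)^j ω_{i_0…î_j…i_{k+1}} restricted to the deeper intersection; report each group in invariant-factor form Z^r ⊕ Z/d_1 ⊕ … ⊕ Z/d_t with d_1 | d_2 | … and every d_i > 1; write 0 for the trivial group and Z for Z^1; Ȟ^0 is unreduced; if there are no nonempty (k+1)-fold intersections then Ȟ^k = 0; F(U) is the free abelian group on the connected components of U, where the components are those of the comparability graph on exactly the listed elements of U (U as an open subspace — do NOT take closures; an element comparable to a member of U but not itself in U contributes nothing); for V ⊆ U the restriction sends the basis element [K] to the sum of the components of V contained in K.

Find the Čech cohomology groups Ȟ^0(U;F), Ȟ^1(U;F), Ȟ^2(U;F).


nerve of the cover:
  W12={t3} W13={t1} W14={t2} W15={t5} W23={t7} W45={t6}
components per intersection:
  W1: {t1} {t2} {t3} {t5}
  W2: {t3,t4} {t7}
  W3: {t1} {t7}
  W4: {t2} {t6}
  W5: {t5} {t6}
  W12: {t3}
  W13: {t1}
  W14: {t2}
  W15: {t5}
  W23: {t7}
  W45: {t6}
C dims 12,6; δ0: rk 6, SNF 1^6
Ȟ^0 = (12 − 6) − 0 = 6, so Ȟ^0 ≅ Z^6
Ȟ^1 = (6 − 0) − 6 = 0, so Ȟ^1 ≅ 0
Ȟ^2 = (0 − 0) − 0 = 0, so Ȟ^2 ≅ 0

Ȟ^0 = Z^6; Ȟ^1 = 0; Ȟ^2 = 0


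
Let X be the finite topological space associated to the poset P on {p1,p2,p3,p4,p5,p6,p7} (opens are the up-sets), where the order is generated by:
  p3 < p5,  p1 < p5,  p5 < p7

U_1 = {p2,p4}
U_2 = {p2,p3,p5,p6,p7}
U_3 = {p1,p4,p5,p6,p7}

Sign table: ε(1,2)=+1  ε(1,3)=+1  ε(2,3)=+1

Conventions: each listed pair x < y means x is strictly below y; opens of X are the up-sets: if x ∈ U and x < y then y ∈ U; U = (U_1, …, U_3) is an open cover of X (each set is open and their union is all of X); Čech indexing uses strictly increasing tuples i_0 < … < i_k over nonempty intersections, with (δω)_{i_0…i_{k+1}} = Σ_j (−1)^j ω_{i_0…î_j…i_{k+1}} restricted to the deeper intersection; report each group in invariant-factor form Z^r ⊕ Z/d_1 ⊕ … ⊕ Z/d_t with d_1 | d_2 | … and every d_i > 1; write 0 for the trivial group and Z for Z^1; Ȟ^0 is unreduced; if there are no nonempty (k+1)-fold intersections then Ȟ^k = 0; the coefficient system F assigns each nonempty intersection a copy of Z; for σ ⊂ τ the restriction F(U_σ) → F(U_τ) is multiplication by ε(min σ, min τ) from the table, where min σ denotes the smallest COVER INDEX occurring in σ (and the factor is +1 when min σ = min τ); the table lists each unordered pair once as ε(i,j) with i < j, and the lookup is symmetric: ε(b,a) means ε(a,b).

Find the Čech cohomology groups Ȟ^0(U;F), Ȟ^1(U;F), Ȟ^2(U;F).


Ȟ^0 ≅ Z; Ȟ^1 ≅ Z; Ȟ^2 ≅ 0

cover nerve:
  U12={p2} U13={p4} U23={p5,p6,p7}
C dims 3,3; δ0: rk 2, SNF 1^2
Ȟ^0: (3−2)−0=1 ⇒ Z
Ȟ^1: (3−0)−2=1 ⇒ Z
Ȟ^2: (0−0)−0=0 ⇒ 0


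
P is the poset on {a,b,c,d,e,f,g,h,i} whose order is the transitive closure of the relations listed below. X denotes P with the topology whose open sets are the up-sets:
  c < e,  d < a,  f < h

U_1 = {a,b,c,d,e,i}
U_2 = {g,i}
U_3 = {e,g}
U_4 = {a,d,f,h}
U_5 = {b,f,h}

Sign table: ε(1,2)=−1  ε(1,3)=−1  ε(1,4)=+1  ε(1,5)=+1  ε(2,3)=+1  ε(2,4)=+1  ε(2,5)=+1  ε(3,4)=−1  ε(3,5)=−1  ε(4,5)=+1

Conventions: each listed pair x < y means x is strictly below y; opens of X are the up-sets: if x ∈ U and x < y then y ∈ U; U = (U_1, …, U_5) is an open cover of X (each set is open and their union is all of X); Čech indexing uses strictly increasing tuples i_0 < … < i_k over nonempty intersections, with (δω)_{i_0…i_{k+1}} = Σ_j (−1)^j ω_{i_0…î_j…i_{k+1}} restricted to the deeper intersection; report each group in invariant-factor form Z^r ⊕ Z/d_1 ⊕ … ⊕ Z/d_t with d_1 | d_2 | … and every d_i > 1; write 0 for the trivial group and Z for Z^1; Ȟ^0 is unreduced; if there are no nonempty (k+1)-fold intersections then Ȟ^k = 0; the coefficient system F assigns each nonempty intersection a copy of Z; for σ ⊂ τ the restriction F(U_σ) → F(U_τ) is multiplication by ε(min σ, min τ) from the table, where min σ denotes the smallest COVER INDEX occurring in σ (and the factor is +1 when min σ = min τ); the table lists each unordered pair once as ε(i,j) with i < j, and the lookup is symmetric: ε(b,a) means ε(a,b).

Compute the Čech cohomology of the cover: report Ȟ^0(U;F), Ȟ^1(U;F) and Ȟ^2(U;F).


Ȟ^0 = Z; Ȟ^1 = Z^2; Ȟ^2 = 0

nonempty overlaps:
  U12={i} U13={e} U14={a,d} U15={b} U23={g} U45={f,h}
C dims 5,6; δ0: rk 4, SNF 1^4
degree 0: 5−4−0 = 1 → Ȟ^0 ≅ Z
degree 1: 6−0−4 = 2 → Ȟ^1 ≅ Z^2
degree 2: 0−0−0 = 0 → Ȟ^2 ≅ 0


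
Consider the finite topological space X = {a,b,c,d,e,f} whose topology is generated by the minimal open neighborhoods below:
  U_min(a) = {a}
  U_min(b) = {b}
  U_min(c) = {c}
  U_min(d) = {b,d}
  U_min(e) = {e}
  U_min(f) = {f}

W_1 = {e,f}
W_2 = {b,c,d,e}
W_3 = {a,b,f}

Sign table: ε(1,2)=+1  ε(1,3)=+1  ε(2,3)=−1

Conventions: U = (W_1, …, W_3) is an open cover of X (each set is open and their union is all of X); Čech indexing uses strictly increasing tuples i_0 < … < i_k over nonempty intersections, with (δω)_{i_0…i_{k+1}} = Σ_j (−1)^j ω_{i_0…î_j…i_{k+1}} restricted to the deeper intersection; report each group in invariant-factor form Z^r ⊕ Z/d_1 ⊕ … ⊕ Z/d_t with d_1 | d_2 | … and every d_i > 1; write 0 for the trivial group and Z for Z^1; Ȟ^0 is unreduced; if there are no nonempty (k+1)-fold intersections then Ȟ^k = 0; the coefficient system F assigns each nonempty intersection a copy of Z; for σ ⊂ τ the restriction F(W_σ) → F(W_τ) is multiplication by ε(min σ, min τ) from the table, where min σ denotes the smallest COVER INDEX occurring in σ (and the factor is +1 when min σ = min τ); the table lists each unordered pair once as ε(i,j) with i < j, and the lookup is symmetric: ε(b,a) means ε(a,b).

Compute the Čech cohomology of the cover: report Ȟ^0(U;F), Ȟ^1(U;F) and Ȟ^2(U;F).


Ȟ^0 ≅ 0; Ȟ^1 ≅ Z/2; Ȟ^2 ≅ 0

intersection data:
  W12={e} W13={f} W23={b}
C dims 3,3; δ0: rk 3, SNF 1^2·2
Ȟ^0 = (3 − 3) − 0 = 0, so Ȟ^0 ≅ 0
Ȟ^1 = (3 − 0) − 3 = 0 plus torsion [2], so Ȟ^1 ≅ Z/2
Ȟ^2 = (0 − 0) − 0 = 0, so Ȟ^2 ≅ 0


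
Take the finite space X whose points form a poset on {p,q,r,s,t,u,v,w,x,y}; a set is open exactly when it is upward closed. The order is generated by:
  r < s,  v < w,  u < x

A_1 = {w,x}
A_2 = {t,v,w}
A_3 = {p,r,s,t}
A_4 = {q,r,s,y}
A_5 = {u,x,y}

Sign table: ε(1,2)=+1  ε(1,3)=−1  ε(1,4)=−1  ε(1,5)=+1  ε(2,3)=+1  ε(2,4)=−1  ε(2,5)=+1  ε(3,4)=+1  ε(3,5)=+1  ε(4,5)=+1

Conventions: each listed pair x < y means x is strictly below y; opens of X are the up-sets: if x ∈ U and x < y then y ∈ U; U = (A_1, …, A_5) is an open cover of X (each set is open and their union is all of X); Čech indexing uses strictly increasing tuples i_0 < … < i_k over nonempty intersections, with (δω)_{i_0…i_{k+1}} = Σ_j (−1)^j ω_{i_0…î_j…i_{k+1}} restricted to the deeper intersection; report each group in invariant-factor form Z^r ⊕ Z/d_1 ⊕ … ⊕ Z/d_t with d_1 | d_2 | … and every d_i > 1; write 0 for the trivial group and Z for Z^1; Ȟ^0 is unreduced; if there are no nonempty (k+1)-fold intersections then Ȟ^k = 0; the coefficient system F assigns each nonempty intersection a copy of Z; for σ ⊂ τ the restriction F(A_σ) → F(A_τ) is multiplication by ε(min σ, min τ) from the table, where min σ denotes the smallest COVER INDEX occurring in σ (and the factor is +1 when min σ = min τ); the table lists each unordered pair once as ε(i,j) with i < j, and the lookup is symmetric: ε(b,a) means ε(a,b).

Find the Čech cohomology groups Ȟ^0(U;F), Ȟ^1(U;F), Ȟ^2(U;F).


Ȟ^0(U;F) ≅ Z, Ȟ^1(U;F) ≅ Z and Ȟ^2(U;F) ≅ 0

intersection data:
  A12={w} A15={x} A23={t} A34={r,s} A45={y}
C dims 5,5; δ0: rk 4, SNF 1^4
Ȟ^0 = (5 − 4) − 0 = 1, so Ȟ^0 ≅ Z
Ȟ^1 = (5 − 0) − 4 = 1, so Ȟ^1 ≅ Z
Ȟ^2 = (0 − 0) − 0 = 0, so Ȟ^2 ≅ 0


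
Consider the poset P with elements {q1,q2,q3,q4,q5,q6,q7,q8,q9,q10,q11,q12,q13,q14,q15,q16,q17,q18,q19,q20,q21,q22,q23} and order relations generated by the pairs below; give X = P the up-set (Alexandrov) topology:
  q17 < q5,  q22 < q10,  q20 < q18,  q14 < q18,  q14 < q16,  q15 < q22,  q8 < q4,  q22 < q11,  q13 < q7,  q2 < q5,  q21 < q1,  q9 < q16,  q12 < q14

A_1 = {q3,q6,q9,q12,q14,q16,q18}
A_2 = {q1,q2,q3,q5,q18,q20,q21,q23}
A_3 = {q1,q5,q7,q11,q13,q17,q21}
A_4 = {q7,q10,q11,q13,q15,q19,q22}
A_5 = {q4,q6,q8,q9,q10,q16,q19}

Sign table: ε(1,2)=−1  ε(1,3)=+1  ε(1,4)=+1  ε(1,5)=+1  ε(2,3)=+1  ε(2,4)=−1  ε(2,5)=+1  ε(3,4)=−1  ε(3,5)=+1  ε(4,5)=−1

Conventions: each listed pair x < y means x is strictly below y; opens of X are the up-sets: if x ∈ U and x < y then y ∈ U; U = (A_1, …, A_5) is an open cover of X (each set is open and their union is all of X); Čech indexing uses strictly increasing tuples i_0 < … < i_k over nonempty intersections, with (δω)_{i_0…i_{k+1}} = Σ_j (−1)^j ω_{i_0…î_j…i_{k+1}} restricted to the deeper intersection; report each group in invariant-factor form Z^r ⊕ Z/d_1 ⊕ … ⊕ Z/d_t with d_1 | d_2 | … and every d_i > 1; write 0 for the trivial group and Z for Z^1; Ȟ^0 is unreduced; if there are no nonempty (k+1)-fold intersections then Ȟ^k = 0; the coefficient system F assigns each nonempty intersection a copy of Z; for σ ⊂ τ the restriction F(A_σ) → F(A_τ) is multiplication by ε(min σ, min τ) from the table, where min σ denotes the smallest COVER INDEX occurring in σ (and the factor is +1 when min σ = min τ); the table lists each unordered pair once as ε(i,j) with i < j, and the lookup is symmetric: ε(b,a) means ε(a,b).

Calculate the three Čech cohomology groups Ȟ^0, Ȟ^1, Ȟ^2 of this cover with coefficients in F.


nonempty overlaps:
  A12={q3,q18} A15={q6,q9,q16} A23={q1,q5,q21} A34={q7,q11,q13} A45={q10,q19}
C dims 5,5; δ0: rk 5, SNF 1^4·2
degree 0: 5−5−0 = 0 → Ȟ^0 ≅ 0
degree 1: 5−0−5 = 0 plus torsion [2] → Ȟ^1 ≅ Z/2
degree 2: 0−0−0 = 0 → Ȟ^2 ≅ 0

Ȟ^0(U;F) ≅ 0, Ȟ^1(U;F) ≅ Z/2, Ȟ^2(U;F) ≅ 0


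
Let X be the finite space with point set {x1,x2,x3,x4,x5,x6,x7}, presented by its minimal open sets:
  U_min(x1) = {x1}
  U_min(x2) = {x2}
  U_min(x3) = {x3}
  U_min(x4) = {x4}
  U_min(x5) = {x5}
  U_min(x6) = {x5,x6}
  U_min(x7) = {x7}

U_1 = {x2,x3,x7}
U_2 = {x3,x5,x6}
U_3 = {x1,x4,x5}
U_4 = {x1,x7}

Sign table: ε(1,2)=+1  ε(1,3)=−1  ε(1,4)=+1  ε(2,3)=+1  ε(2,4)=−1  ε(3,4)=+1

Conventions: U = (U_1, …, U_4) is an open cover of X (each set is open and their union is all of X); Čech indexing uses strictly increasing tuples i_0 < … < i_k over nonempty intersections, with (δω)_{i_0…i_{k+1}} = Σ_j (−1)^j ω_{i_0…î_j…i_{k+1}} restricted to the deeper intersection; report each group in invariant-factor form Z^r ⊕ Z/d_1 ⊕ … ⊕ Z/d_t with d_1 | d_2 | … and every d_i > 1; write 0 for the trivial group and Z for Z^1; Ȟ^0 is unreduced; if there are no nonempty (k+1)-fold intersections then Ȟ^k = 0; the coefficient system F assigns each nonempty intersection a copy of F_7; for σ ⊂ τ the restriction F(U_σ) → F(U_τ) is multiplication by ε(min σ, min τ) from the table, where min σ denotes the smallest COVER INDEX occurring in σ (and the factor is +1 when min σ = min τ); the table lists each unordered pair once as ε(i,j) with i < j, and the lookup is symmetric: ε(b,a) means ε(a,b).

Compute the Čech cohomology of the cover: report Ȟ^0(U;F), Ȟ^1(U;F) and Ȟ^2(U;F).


Ȟ^0(U;F) ≅ Z/7,  Ȟ^1(U;F) ≅ Z/7,  Ȟ^2(U;F) ≅ 0

nonempty intersections:
  U12={x3} U14={x7} U23={x5} U34={x1}
C dims 4,4; δ0: rk_F7 3
Ȟ^0: (4−3)−0=1 ⇒ Z/7
Ȟ^1: (4−0)−3=1 ⇒ Z/7
Ȟ^2: (0−0)−0=0 ⇒ 0


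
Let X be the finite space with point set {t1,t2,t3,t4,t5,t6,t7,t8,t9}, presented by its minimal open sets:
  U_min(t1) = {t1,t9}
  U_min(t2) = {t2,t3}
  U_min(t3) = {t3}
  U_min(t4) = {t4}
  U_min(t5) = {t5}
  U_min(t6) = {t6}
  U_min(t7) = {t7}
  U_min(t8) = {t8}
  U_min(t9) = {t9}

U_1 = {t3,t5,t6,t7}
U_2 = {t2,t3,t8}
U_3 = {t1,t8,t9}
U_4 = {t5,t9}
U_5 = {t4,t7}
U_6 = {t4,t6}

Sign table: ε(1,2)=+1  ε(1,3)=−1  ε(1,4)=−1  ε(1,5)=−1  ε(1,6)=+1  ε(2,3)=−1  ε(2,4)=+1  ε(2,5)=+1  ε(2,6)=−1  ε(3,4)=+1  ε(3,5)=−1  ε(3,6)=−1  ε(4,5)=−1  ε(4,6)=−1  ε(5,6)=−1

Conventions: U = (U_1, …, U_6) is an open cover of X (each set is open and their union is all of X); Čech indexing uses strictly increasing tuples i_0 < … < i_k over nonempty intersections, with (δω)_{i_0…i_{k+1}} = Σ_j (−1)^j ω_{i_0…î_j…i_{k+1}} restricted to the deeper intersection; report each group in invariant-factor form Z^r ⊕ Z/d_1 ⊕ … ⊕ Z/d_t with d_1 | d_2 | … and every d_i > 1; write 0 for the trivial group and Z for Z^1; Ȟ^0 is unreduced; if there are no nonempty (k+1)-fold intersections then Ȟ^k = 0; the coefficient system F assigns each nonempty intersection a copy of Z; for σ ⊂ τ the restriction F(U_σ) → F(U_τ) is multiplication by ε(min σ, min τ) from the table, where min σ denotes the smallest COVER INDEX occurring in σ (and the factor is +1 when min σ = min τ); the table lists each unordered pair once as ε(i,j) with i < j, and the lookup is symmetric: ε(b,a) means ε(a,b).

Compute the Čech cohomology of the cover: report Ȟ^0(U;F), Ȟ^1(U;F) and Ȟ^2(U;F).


cover nerve:
  U12={t3} U14={t5} U15={t7} U16={t6} U23={t8} U34={t9} U56={t4}
C dims 6,7; δ0: rk 5, SNF 1^5
Ȟ^0: (6−5)−0=1 ⇒ Z
Ȟ^1: (7−0)−5=2 ⇒ Z^2
Ȟ^2: (0−0)−0=0 ⇒ 0

Ȟ^0 = Z; Ȟ^1 = Z^2; Ȟ^2 = 0


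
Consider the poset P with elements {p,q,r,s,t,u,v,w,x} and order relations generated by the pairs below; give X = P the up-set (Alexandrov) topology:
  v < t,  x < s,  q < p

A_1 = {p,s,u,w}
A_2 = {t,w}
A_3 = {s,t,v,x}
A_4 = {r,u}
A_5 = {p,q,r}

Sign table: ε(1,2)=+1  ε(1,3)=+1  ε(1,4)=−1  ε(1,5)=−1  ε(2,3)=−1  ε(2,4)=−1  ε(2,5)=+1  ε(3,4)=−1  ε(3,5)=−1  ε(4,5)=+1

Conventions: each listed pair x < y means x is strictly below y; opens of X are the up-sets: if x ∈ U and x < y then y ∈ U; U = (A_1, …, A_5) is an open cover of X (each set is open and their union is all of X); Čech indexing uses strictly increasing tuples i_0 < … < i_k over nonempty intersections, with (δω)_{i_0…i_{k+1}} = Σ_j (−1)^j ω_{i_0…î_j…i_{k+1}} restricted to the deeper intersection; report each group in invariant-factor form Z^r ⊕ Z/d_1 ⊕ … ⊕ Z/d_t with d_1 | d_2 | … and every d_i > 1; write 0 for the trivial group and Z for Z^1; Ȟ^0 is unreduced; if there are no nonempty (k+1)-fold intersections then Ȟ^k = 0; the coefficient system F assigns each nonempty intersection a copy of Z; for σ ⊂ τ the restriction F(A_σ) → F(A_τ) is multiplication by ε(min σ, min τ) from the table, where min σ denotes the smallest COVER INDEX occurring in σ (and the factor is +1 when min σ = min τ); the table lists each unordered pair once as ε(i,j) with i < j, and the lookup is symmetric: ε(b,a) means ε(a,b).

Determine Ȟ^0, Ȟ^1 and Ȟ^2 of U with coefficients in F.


Ȟ^0(U;F) ≅ 0,  Ȟ^1(U;F) ≅ Z ⊕ Z/2,  Ȟ^2(U;F) ≅ 0

nonempty intersections:
  A12={w} A13={s} A14={u} A15={p} A23={t} A45={r}
C dims 5,6; δ0: rk 5, SNF 1^4·2
Ȟ^0: (5−5)−0=0 ⇒ 0
Ȟ^1: (6−0)−5=1 plus torsion [2] ⇒ Z ⊕ Z/2
Ȟ^2: (0−0)−0=0 ⇒ 0


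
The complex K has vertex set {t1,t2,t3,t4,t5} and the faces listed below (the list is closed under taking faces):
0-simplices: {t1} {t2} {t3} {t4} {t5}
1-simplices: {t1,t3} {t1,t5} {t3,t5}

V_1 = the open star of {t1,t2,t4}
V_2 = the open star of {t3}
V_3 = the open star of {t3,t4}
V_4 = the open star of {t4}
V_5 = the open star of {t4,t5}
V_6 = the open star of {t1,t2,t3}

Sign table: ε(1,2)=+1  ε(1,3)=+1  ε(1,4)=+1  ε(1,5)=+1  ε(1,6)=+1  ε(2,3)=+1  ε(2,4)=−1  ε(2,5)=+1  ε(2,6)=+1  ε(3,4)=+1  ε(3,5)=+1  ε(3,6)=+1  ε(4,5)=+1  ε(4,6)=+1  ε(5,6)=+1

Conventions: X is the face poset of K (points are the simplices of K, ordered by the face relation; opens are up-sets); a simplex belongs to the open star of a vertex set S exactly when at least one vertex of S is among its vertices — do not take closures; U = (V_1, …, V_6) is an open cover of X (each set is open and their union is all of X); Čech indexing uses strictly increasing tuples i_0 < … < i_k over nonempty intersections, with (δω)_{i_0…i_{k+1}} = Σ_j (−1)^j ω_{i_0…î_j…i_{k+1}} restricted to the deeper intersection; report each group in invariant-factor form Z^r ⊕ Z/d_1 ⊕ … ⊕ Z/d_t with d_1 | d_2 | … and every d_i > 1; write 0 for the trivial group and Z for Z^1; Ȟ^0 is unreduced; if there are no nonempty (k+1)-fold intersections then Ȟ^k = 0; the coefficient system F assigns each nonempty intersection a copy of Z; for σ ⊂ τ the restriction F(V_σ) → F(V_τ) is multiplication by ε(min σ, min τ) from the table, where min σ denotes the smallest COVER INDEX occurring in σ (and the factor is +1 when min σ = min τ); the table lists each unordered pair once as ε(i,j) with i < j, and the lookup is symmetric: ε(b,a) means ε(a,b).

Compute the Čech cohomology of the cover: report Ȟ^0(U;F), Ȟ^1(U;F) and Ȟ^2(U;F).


intersection data:
  V1={{t1},{t2},{t4},{t1,t3},{t1,t5}} V2={{t3},{t1,t3},{t3,t5}} V3={{t3},{t4},{t1,t3},{t3,t5}} V4={{t4}} V5={{t4},{t5},{t1,t5},{t3,t5}} V6={{t1},{t2},{t3},{t1,t3},{t1,t5},{t3,t5}}
  V12={{t1,t3}} V13={{t4},{t1,t3}} V14={{t4}} V15={{t4},{t1,t5}} V16={{t1},{t2},{t1,t3},{t1,t5}} V23={{t3},{t1,t3},{t3,t5}} V25={{t3,t5}} V26={{t3},{t1,t3},{t3,t5}} V34={{t4}} V35={{t4},{t3,t5}} V36={{t3},{t1,t3},{t3,t5}} V45={{t4}} V56={{t1,t5},{t3,t5}}
  V123={{t1,t3}} V126={{t1,t3}} V134={{t4}} V135={{t4}} V136={{t1,t3}} V145={{t4}} V156={{t1,t5}} V235={{t3,t5}} V236={{t3},{t1,t3},{t3,t5}} V256={{t3,t5}} V345={{t4}} V356={{t3,t5}}
  V1236={{t1,t3}} V1345={{t4}} V2356={{t3,t5}}
C dims 6,13,12,3; δ0: rk 5, SNF 1^5; δ1: rk 8, SNF 1^8; δ2: rk 3, SNF 1^3
Ȟ^0 = (6 − 5) − 0 = 1, so Ȟ^0 ≅ Z
Ȟ^1 = (13 − 8) − 5 = 0, so Ȟ^1 ≅ 0
Ȟ^2 = (12 − 3) − 8 = 1, so Ȟ^2 ≅ Z

Ȟ^0 ≅ Z; Ȟ^1 ≅ 0; Ȟ^2 ≅ Z
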